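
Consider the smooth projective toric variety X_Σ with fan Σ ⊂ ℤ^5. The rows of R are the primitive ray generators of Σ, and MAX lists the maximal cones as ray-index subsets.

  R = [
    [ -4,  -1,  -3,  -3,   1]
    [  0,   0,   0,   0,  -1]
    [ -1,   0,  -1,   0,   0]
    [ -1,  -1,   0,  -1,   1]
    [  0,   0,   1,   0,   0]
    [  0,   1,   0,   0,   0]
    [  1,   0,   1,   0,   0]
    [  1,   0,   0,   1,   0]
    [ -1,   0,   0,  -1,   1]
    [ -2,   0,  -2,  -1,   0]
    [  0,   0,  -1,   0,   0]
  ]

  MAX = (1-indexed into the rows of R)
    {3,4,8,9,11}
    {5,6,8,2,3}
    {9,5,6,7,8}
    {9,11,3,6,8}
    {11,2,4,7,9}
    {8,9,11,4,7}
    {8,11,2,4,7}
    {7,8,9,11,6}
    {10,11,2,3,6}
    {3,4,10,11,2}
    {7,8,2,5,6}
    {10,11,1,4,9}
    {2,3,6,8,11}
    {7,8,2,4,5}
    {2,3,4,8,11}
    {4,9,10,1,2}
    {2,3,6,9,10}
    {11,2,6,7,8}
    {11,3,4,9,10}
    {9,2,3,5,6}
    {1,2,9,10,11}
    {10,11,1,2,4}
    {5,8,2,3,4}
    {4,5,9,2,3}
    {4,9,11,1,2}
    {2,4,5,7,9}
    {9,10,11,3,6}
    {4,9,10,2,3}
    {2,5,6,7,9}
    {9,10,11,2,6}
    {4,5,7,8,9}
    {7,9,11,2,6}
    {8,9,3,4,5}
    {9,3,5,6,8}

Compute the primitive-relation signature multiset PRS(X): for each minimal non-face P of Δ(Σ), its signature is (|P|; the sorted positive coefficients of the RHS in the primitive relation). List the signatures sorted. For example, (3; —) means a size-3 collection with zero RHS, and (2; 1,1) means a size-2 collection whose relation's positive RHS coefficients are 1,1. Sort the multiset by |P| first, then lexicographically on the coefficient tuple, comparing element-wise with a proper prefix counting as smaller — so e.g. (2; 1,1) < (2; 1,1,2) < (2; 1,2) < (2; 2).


14 minimal non-faces of Δ(Σ) (on 11 rays):

  • {3,7}:  v_{3} + v_{7} = 0  ⇒ sig = (2; —)
  • {5,11}:  v_{5} + v_{11} = 0  ⇒ sig = (2; —)
  • {4,6}:  v_{4} + v_{6} = v_{9}  ⇒ sig = (2; 1)
  • {8,10}:  v_{8} + v_{10} = v_{3} + v_{11}  ⇒ sig = (2; 1,1)
  • {1,8}:  v_{1} + v_{8} = v_{4} + v_{10} + v_{11}  ⇒ sig = (2; 1,1,1)
  • {5,10}:  v_{5} + v_{10} = v_{2} + v_{3} + v_{9}  ⇒ sig = (2; 1,1,1)
  • {7,10}:  v_{7} + v_{10} = v_{2} + v_{9} + v_{11}  ⇒ sig = (2; 1,1,1)
  • {1,5}:  v_{1} + v_{5} = v_{2} + v_{4} + v_{9} + v_{10}  ⇒ sig = (2; 1,1,1,1)
  • {1,6}:  v_{1} + v_{6} = v_{2} + 2·v_{9} + v_{10} + v_{11}  ⇒ sig = (2; 1,1,1,2)
  • {1,3}:  v_{1} + v_{3} = v_{4} + 2·v_{10}  ⇒ sig = (2; 1,2)
  • {1,7}:  v_{1} + v_{7} = 2·v_{2} + v_{4} + 2·v_{9} + 2·v_{11}  ⇒ sig = (2; 1,2,2,2)
  • {2,8,9}:  v_{2} + v_{8} + v_{9} = 0  ⇒ sig = (3; —)
  • {2,3,9,11}:  v_{2} + v_{3} + v_{9} + v_{11} = v_{10}  ⇒ sig = (4; 1)
  • {2,4,9,10,11}:  v_{2} + v_{4} + v_{9} + v_{10} + v_{11} = v_{1}  ⇒ sig = (5; 1)

Sorted signature multiset PRS(X):
[(2; —), (2; —), (2; 1), (2; 1,1), (2; 1,1,1), (2; 1,1,1), (2; 1,1,1), (2; 1,1,1,1), (2; 1,1,1,2), (2; 1,2), (2; 1,2,2,2), (3; —), (4; 1), (5; 1)]


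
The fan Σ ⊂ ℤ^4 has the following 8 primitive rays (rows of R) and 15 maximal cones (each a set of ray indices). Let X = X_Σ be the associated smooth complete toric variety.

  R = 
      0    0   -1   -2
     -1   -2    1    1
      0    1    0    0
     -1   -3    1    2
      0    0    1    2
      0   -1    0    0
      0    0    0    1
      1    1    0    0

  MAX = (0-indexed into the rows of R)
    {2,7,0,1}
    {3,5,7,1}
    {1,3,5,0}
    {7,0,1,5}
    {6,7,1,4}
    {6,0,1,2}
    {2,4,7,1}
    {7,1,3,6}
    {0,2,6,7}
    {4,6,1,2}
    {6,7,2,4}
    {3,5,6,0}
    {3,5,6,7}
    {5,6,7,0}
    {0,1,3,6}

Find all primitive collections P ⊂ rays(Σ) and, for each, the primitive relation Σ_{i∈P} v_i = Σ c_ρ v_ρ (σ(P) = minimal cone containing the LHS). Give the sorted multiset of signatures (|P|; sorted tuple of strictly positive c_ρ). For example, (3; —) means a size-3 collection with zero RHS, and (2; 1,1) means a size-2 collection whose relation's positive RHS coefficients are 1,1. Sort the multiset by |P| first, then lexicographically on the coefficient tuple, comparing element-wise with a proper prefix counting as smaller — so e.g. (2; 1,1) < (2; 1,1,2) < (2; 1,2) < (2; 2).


9 collections generate NE(X_Σ); each relation:

  P={0,4}:  v_{0} + v_{4} = 0  ⇒ sig = (2; —)
  P={2,5}:  v_{2} + v_{5} = 0  ⇒ sig = (2; —)
  P={2,3}:  v_{2} + v_{3} = v_{1} + v_{6}  ⇒ sig = (2; 1,1)
  P={4,5}:  v_{4} + v_{5} = v_{1} + v_{6} + v_{7}  ⇒ sig = (2; 1,1,1)
  P={3,4}:  v_{3} + v_{4} = 2·v_{1} + 2·v_{6} + v_{7}  ⇒ sig = (2; 1,2,2)
  P={1,5,6}:  v_{1} + v_{5} + v_{6} = v_{3}  ⇒ sig = (3; 1)
  P={0,3,7}:  v_{0} + v_{3} + v_{7} = 2·v_{5}  ⇒ sig = (3; 2)
  P={0,1,6,7}:  v_{0} + v_{1} + v_{6} + v_{7} = v_{5}  ⇒ sig = (4; 1)
  P={1,2,6,7}:  v_{1} + v_{2} + v_{6} + v_{7} = v_{4}  ⇒ sig = (4; 1)

Signatures (|P|; sorted positive RHS coefficients), sorted:
    (2; —)
    (2; —)
    (2; 1,1)
    (2; 1,1,1)
    (2; 1,2,2)
    (3; 1)
    (3; 2)
    (4; 1)
    (4; 1)


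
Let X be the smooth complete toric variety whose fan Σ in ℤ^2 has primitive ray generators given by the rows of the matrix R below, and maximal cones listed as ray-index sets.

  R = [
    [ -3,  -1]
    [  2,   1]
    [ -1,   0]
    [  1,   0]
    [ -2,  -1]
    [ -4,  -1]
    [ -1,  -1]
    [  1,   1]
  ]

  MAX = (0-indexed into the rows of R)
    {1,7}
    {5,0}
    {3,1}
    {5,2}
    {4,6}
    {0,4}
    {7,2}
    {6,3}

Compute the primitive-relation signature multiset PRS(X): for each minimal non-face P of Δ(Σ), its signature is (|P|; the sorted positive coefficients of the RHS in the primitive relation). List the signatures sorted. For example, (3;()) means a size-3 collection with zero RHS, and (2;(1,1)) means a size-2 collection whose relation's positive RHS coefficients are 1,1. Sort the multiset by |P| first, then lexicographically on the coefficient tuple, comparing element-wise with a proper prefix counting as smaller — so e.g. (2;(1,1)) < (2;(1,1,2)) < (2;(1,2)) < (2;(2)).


|primitive collections| = 20. Relations:

  P = {1,4}:  v_{1} + v_{4} = 0 ; sig = (2;())
  P = {2,3}:  v_{2} + v_{3} = 0 ; sig = (2;())
  P = {6,7}:  v_{6} + v_{7} = 0 ; sig = (2;())
  P = {0,1}:  v_{0} + v_{1} = v_{2} ; sig = (2;(1))
  P = {0,2}:  v_{0} + v_{2} = v_{5} ; sig = (2;(1))
  P = {0,3}:  v_{0} + v_{3} = v_{4} ; sig = (2;(1))
  P = {1,2}:  v_{1} + v_{2} = v_{7} ; sig = (2;(1))
  P = {1,6}:  v_{1} + v_{6} = v_{3} ; sig = (2;(1))
  P = {2,4}:  v_{2} + v_{4} = v_{0} ; sig = (2;(1))
  P = {2,6}:  v_{2} + v_{6} = v_{4} ; sig = (2;(1))
  P = {3,4}:  v_{3} + v_{4} = v_{6} ; sig = (2;(1))
  P = {3,5}:  v_{3} + v_{5} = v_{0} ; sig = (2;(1))
  P = {3,7}:  v_{3} + v_{7} = v_{1} ; sig = (2;(1))
  P = {4,7}:  v_{4} + v_{7} = v_{2} ; sig = (2;(1))
  P = {5,6}:  v_{5} + v_{6} = v_{0} + v_{4} ; sig = (2;(1,1))
  P = {0,6}:  v_{0} + v_{6} = 2·v_{4} ; sig = (2;(2))
  P = {0,7}:  v_{0} + v_{7} = 2·v_{2} ; sig = (2;(2))
  P = {1,5}:  v_{1} + v_{5} = 2·v_{2} ; sig = (2;(2))
  P = {4,5}:  v_{4} + v_{5} = 2·v_{0} ; sig = (2;(2))
  P = {5,7}:  v_{5} + v_{7} = 3·v_{2} ; sig = (2;(3))

Signatures (|P|; sorted positive RHS coefficients), sorted:
    (2;())
    (2;())
    (2;())
    (2;(1))
    (2;(1))
    (2;(1))
    (2;(1))
    (2;(1))
    (2;(1))
    (2;(1))
    (2;(1))
    (2;(1))
    (2;(1))
    (2;(1))
    (2;(1,1))
    (2;(2))
    (2;(2))
    (2;(2))
    (2;(2))
    (2;(3))


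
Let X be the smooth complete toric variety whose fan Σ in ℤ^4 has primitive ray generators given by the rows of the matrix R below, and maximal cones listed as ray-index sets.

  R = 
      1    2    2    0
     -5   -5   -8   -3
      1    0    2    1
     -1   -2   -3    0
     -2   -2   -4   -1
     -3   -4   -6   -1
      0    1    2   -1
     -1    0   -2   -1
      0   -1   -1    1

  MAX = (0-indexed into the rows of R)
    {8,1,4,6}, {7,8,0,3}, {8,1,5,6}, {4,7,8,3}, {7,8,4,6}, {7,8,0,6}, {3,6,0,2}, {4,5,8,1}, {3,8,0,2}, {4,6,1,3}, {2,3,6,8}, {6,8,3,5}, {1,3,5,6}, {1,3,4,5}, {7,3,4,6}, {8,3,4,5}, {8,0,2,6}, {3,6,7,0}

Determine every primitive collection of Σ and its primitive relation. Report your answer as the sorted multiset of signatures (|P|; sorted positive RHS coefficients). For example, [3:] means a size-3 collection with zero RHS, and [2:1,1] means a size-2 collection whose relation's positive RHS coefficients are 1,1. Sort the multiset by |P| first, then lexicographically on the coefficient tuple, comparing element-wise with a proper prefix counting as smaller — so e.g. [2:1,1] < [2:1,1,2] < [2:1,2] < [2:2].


The 14 primitive collections of Σ (r=9, n=4):

  P={2,7}:  v_{2} + v_{7} = 0  ⟹  sig = [2:]
  P={0,4}:  v_{0} + v_{4} = v_{7}  ⟹  sig = [2:1]
  P={0,5}:  v_{0} + v_{5} = v_{4}  ⟹  sig = [2:1]
  P={2,4}:  v_{2} + v_{4} = v_{3} + v_{6} + v_{8}  ⟹  sig = [2:1,1,1]
  P={1,2}:  v_{1} + v_{2} = v_{3} + v_{5} + 2·v_{6} + v_{8}  ⟹  sig = [2:1,1,1,2]
  P={0,1}:  v_{0} + v_{1} = 2·v_{4} + v_{6}  ⟹  sig = [2:1,2]
  P={1,7}:  v_{1} + v_{7} = 3·v_{4} + v_{6}  ⟹  sig = [2:1,3]
  P={5,7}:  v_{5} + v_{7} = 2·v_{4}  ⟹  sig = [2:2]
  P={2,5}:  v_{2} + v_{5} = 2·v_{3} + 2·v_{6} + 2·v_{8}  ⟹  sig = [2:2,2,2]
  P={4,5,6}:  v_{4} + v_{5} + v_{6} = v_{1}  ⟹  sig = [3:1]
  P={1,3,8}:  v_{1} + v_{3} + v_{8} = 2·v_{5}  ⟹  sig = [3:2]
  P={0,3,6,8}:  v_{0} + v_{3} + v_{6} + v_{8} = 0  ⟹  sig = [4:]
  P={3,4,6,8}:  v_{3} + v_{4} + v_{6} + v_{8} = v_{5}  ⟹  sig = [4:1]
  P={3,6,7,8}:  v_{3} + v_{6} + v_{7} + v_{8} = v_{4}  ⟹  sig = [4:1]

so the primitive-relation signature multiset is
    |P|=2: 9 collections, coeffs (), (1), (1), (1,1,1), (1,1,1,2), (1,2), (1,3), (2), (2,2,2)
    |P|=3: 2 collections, coeffs (1), (2)
    |P|=4: 3 collections, coeffs (), (1), (1)


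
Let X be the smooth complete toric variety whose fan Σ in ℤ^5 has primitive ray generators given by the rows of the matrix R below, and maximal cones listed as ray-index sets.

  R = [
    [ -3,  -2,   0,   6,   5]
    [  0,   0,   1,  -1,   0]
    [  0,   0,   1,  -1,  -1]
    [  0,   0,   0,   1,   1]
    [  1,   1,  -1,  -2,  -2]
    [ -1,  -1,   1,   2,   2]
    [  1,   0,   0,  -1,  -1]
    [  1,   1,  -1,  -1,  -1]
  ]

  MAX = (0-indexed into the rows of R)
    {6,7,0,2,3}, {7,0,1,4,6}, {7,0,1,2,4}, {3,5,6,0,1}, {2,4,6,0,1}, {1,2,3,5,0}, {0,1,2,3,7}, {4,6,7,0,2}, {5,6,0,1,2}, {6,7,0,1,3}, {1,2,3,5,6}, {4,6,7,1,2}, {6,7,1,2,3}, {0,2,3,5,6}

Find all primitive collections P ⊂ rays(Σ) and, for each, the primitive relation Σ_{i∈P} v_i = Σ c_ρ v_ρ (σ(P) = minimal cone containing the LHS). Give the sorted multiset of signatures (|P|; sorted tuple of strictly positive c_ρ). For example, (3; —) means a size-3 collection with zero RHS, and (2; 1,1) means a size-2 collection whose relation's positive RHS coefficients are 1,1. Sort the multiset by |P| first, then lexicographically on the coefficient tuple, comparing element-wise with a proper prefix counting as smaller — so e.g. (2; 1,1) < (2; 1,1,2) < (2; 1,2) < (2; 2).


|primitive collections| = 5. Relations:

  P = {4,5}:  v_{4} + v_{5} = 0 — sig = (2; —)
  P = {3,4}:  v_{3} + v_{4} = v_{7} — sig = (2; 1)
  P = {5,7}:  v_{5} + v_{7} = v_{3} — sig = (2; 1)
  P = {0,1,2,6,7}:  v_{0} + v_{1} + v_{2} + v_{6} + v_{7} = v_{5} — sig = (5; 1)
  P = {0,1,2,3,6}:  v_{0} + v_{1} + v_{2} + v_{3} + v_{6} = 2·v_{5} — sig = (5; 2)

Signatures (|P|; sorted positive RHS coefficients), sorted:
    |P|=2: 3 collections, coeffs (), (1), (1)
    |P|=5: 2 collections, coeffs (1), (2)


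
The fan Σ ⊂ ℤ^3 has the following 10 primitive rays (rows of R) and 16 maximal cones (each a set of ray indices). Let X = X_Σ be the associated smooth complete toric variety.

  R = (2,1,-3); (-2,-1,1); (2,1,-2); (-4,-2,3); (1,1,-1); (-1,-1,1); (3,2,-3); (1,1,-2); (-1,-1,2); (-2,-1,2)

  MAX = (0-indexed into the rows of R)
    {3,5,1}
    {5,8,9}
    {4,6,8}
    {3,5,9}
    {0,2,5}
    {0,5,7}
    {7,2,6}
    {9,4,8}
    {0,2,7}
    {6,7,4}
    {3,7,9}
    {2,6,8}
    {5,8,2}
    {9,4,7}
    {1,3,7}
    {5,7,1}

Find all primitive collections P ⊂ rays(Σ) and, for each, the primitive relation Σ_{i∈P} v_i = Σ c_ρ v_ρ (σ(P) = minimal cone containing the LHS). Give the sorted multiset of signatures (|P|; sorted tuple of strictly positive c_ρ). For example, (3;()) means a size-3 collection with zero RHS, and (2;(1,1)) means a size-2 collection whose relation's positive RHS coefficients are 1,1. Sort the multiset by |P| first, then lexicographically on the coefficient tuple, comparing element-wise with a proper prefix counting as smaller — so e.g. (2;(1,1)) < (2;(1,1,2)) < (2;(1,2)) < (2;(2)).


The 24 primitive collections of Σ (r=10, n=3):

  P = {2,9}:  v_{2} + v_{9} = 0  ⇒ sig = (2;())
  P = {4,5}:  v_{4} + v_{5} = 0  ⇒ sig = (2;())
  P = {7,8}:  v_{7} + v_{8} = 0  ⇒ sig = (2;())
  P = {1,6}:  v_{1} + v_{6} = v_{7}  ⇒ sig = (2;(1))
  P = {1,9}:  v_{1} + v_{9} = v_{3}  ⇒ sig = (2;(1))
  P = {2,3}:  v_{2} + v_{3} = v_{1}  ⇒ sig = (2;(1))
  P = {2,4}:  v_{2} + v_{4} = v_{6}  ⇒ sig = (2;(1))
  P = {5,6}:  v_{5} + v_{6} = v_{2}  ⇒ sig = (2;(1))
  P = {6,9}:  v_{6} + v_{9} = v_{4}  ⇒ sig = (2;(1))
  P = {0,4}:  v_{0} + v_{4} = v_{2} + v_{7}  ⇒ sig = (2;(1,1))
  P = {0,8}:  v_{0} + v_{8} = v_{2} + v_{5}  ⇒ sig = (2;(1,1))
  P = {0,9}:  v_{0} + v_{9} = v_{5} + v_{7}  ⇒ sig = (2;(1,1))
  P = {1,2}:  v_{1} + v_{2} = v_{5} + v_{7}  ⇒ sig = (2;(1,1))
  P = {1,4}:  v_{1} + v_{4} = v_{7} + v_{9}  ⇒ sig = (2;(1,1))
  P = {1,8}:  v_{1} + v_{8} = v_{5} + v_{9}  ⇒ sig = (2;(1,1))
  P = {3,6}:  v_{3} + v_{6} = v_{7} + v_{9}  ⇒ sig = (2;(1,1))
  P = {0,3}:  v_{0} + v_{3} = v_{1} + v_{5} + v_{7}  ⇒ sig = (2;(1,1,1))
  P = {0,6}:  v_{0} + v_{6} = 2·v_{2} + v_{7}  ⇒ sig = (2;(1,2))
  P = {3,4}:  v_{3} + v_{4} = v_{7} + 2·v_{9}  ⇒ sig = (2;(1,2))
  P = {3,8}:  v_{3} + v_{8} = v_{5} + 2·v_{9}  ⇒ sig = (2;(1,2))
  P = {0,1}:  v_{0} + v_{1} = 2·v_{5} + 2·v_{7}  ⇒ sig = (2;(2,2))
  P = {2,5,7}:  v_{2} + v_{5} + v_{7} = v_{0}  ⇒ sig = (3;(1))
  P = {5,7,9}:  v_{5} + v_{7} + v_{9} = v_{1}  ⇒ sig = (3;(1))
  P = {3,5,7}:  v_{3} + v_{5} + v_{7} = 2·v_{1}  ⇒ sig = (3;(2))

Signatures (|P|; sorted positive RHS coefficients), sorted:
[(2;()), (2;()), (2;()), (2;(1)), (2;(1)), (2;(1)), (2;(1)), (2;(1)), (2;(1)), (2;(1,1)), (2;(1,1)), (2;(1,1)), (2;(1,1)), (2;(1,1)), (2;(1,1)), (2;(1,1)), (2;(1,1,1)), (2;(1,2)), (2;(1,2)), (2;(1,2)), (2;(2,2)), (3;(1)), (3;(1)), (3;(2))]


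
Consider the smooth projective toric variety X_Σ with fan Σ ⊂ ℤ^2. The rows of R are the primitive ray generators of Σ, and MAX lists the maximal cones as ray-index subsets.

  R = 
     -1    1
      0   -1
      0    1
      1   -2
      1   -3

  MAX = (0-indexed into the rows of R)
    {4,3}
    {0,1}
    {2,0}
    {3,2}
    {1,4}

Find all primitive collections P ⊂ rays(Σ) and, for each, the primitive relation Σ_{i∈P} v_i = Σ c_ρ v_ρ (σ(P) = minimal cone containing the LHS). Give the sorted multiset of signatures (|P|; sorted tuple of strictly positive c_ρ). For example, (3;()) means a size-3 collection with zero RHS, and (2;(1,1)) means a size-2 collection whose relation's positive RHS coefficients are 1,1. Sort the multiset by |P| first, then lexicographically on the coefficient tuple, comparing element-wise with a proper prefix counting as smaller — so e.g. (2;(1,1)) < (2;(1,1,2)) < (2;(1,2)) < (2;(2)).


Primitive collections (5):

  {1,2}:  v_{1} + v_{2} = 0  →  sig = (2;())
  {0,3}:  v_{0} + v_{3} = v_{1}  →  sig = (2;(1))
  {1,3}:  v_{1} + v_{3} = v_{4}  →  sig = (2;(1))
  {2,4}:  v_{2} + v_{4} = v_{3}  →  sig = (2;(1))
  {0,4}:  v_{0} + v_{4} = 2·v_{1}  →  sig = (2;(2))

Signatures (|P|; sorted positive RHS coefficients), sorted:
    (2;())
    (2;(1))
    (2;(1))
    (2;(1))
    (2;(2))


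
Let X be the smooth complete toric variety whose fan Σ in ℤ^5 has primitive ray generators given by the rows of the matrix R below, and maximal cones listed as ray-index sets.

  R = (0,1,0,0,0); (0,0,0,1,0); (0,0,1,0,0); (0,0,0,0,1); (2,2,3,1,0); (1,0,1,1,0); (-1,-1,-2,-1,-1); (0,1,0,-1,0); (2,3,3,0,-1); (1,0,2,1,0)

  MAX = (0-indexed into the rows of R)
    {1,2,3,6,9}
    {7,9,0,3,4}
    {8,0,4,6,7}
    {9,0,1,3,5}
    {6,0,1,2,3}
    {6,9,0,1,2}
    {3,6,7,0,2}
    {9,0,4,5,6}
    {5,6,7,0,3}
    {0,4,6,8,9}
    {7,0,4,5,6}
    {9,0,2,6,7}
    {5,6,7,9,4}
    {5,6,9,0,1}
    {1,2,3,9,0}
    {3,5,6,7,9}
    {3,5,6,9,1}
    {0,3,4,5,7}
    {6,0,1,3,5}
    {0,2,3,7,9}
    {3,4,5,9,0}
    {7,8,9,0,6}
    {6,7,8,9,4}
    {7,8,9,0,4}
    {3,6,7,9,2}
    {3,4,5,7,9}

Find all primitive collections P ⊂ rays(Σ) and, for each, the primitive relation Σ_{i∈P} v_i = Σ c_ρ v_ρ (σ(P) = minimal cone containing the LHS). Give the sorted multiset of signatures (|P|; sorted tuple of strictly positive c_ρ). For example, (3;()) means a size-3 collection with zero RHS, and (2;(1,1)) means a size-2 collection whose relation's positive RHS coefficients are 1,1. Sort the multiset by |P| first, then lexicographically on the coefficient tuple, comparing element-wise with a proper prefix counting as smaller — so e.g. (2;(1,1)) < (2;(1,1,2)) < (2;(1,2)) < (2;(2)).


12 collections generate NE(X_Σ); each relation:

  • {1,7}:  v_{1} + v_{7} = v_{0}  ⟹  sig = (2;(1))
  • {2,5}:  v_{2} + v_{5} = v_{9}  ⟹  sig = (2;(1))
  • {3,8}:  v_{3} + v_{8} = v_{4} + v_{7}  ⟹  sig = (2;(1,1))
  • {1,8}:  v_{1} + v_{8} = 2·v_{0} + v_{4} + v_{6} + v_{9}  ⟹  sig = (2;(1,1,1,2))
  • {1,4}:  v_{1} + v_{4} = 2·v_{0} + v_{5} + v_{9}  ⟹  sig = (2;(1,1,2))
  • {2,4}:  v_{2} + v_{4} = v_{0} + v_{7} + 2·v_{9}  ⟹  sig = (2;(1,1,2))
  • {5,8}:  v_{5} + v_{8} = 2·v_{4} + v_{6}  ⟹  sig = (2;(1,2))
  • {2,8}:  v_{2} + v_{8} = 2·v_{0} + v_{6} + 2·v_{7} + 3·v_{9}  ⟹  sig = (2;(1,2,2,3))
  • {3,4,6}:  v_{3} + v_{4} + v_{6} = v_{5} + v_{7}  ⟹  sig = (3;(1,1))
  • {0,3,6,9}:  v_{0} + v_{3} + v_{6} + v_{9} = 0  ⟹  sig = (4;())
  • {0,5,7,9}:  v_{0} + v_{5} + v_{7} + v_{9} = v_{4}  ⟹  sig = (4;(1))
  • {0,4,6,7,9}:  v_{0} + v_{4} + v_{6} + v_{7} + v_{9} = v_{8}  ⟹  sig = (5;(1))

Hence PRS(X_Σ) =
    |P|=2: 8 collections, coeffs (1), (1), (1,1), (1,1,1,2), (1,1,2), (1,1,2), (1,2), (1,2,2,3)
    |P|=3: 1 collection, coeffs (1,1)
    |P|=4: 2 collections, coeffs (), (1)
    |P|=5: 1 collection, coeffs (1)


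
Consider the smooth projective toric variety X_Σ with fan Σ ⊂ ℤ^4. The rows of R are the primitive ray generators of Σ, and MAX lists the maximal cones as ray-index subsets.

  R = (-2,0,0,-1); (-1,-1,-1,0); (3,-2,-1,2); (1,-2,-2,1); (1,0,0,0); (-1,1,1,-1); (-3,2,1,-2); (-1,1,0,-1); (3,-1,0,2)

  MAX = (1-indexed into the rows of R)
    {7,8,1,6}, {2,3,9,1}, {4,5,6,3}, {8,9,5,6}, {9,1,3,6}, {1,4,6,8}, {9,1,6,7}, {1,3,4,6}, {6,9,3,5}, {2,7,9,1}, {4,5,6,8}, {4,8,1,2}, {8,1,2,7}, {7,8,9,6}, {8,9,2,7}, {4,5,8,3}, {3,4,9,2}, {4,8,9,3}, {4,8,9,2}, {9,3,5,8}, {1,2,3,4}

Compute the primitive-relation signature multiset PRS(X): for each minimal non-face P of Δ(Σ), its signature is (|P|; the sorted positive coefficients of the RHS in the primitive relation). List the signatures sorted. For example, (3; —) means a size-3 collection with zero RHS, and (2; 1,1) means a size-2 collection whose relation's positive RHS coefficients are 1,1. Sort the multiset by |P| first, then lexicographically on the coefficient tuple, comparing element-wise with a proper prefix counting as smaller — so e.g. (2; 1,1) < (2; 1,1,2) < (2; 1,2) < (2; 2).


13 minimal non-faces of Δ(Σ) (on 9 rays):

  P={3,7}:  v_{3} + v_{7} = 0  ⇒ sig = (2; —)
  P={2,6}:  v_{2} + v_{6} = v_{1}  ⇒ sig = (2; 1)
  P={2,5}:  v_{2} + v_{5} = v_{4} + v_{6}  ⇒ sig = (2; 1,1)
  P={4,7}:  v_{4} + v_{7} = v_{2} + v_{8}  ⇒ sig = (2; 1,1)
  P={5,7}:  v_{5} + v_{7} = v_{6} + v_{8}  ⇒ sig = (2; 1,1)
  P={1,5}:  v_{1} + v_{5} = v_{4} + 2·v_{6}  ⇒ sig = (2; 1,2)
  P={1,8,9}:  v_{1} + v_{8} + v_{9} = 0  ⇒ sig = (3; —)
  P={2,3,8}:  v_{2} + v_{3} + v_{8} = v_{4}  ⇒ sig = (3; 1)
  P={3,6,8}:  v_{3} + v_{6} + v_{8} = v_{5}  ⇒ sig = (3; 1)
  P={4,6,9}:  v_{4} + v_{6} + v_{9} = v_{3}  ⇒ sig = (3; 1)
  P={1,3,8}:  v_{1} + v_{3} + v_{8} = v_{4} + v_{6}  ⇒ sig = (3; 1,1)
  P={1,4,9}:  v_{1} + v_{4} + v_{9} = v_{2} + v_{3}  ⇒ sig = (3; 1,1)
  P={4,5,9}:  v_{4} + v_{5} + v_{9} = 2·v_{3} + v_{8}  ⇒ sig = (3; 1,2)

so the primitive-relation signature multiset is
[(2; —), (2; 1), (2; 1,1), (2; 1,1), (2; 1,1), (2; 1,2), (3; —), (3; 1), (3; 1), (3; 1), (3; 1,1), (3; 1,1), (3; 1,2)]


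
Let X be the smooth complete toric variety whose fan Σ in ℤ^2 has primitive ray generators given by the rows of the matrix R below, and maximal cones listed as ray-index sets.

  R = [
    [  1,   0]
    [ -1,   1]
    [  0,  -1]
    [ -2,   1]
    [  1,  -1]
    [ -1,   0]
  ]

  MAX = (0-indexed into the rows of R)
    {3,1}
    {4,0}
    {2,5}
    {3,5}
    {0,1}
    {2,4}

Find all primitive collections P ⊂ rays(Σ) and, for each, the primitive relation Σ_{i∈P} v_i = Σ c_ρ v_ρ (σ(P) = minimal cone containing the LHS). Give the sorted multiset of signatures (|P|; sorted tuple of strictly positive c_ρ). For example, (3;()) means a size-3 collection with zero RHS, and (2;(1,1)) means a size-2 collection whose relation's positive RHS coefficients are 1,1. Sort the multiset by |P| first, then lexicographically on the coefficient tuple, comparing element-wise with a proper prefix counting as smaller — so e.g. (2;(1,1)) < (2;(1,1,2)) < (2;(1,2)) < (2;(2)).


Primitive collections (9):

  • {0,5}:  v_{0} + v_{5} = 0 — sig = (2;())
  • {1,4}:  v_{1} + v_{4} = 0 — sig = (2;())
  • {0,2}:  v_{0} + v_{2} = v_{4} — sig = (2;(1))
  • {0,3}:  v_{0} + v_{3} = v_{1} — sig = (2;(1))
  • {1,2}:  v_{1} + v_{2} = v_{5} — sig = (2;(1))
  • {1,5}:  v_{1} + v_{5} = v_{3} — sig = (2;(1))
  • {3,4}:  v_{3} + v_{4} = v_{5} — sig = (2;(1))
  • {4,5}:  v_{4} + v_{5} = v_{2} — sig = (2;(1))
  • {2,3}:  v_{2} + v_{3} = 2·v_{5} — sig = (2;(2))

so the primitive-relation signature multiset is
{ (2;()) ×2,  (2;(1)) ×6,  (2;(2)) }


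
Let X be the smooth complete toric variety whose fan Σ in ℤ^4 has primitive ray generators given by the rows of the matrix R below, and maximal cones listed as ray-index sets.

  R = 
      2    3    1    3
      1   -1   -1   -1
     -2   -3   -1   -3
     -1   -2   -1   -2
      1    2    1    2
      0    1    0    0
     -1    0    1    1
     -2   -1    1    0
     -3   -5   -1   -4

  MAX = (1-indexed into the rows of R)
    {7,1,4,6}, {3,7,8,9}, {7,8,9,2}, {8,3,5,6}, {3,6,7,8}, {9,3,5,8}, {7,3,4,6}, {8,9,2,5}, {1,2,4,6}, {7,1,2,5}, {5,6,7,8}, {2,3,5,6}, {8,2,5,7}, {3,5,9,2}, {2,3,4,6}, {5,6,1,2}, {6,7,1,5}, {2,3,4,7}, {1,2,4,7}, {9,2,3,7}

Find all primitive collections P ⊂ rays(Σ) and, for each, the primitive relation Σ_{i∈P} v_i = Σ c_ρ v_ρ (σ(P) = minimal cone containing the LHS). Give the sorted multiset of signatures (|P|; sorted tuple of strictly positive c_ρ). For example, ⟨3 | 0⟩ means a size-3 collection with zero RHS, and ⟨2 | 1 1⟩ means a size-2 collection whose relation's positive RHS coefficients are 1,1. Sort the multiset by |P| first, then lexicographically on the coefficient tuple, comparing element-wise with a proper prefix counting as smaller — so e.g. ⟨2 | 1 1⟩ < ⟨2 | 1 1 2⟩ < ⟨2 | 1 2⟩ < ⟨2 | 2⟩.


Σ has 12 primitive collections:

  P = {1,3}:  v_{1} + v_{3} = 0  so sig = ⟨2 | 0⟩
  P = {4,5}:  v_{4} + v_{5} = 0  so sig = ⟨2 | 0⟩
  P = {1,8}:  v_{1} + v_{8} = v_{5} + v_{7}  so sig = ⟨2 | 1 1⟩
  P = {1,9}:  v_{1} + v_{9} = v_{2} + v_{8}  so sig = ⟨2 | 1 1⟩
  P = {4,8}:  v_{4} + v_{8} = v_{3} + v_{7}  so sig = ⟨2 | 1 1⟩
  P = {4,9}:  v_{4} + v_{9} = v_{2} + 2·v_{3} + v_{7}  so sig = ⟨2 | 1 1 2⟩
  P = {6,9}:  v_{6} + v_{9} = 2·v_{3} + v_{5}  so sig = ⟨2 | 1 2⟩
  P = {2,6,7}:  v_{2} + v_{6} + v_{7} = 0  so sig = ⟨3 | 0⟩
  P = {2,3,8}:  v_{2} + v_{3} + v_{8} = v_{9}  so sig = ⟨3 | 1⟩
  P = {3,5,7}:  v_{3} + v_{5} + v_{7} = v_{8}  so sig = ⟨3 | 1⟩
  P = {2,6,8}:  v_{2} + v_{6} + v_{8} = v_{3} + v_{5}  so sig = ⟨3 | 1 1⟩
  P = {5,7,9}:  v_{5} + v_{7} + v_{9} = v_{2} + 2·v_{8}  so sig = ⟨3 | 1 2⟩

Sorted signature multiset PRS(X):
{ ⟨2 | 0⟩ ×2,  ⟨2 | 1 1⟩ ×3,  ⟨2 | 1 1 2⟩,  ⟨2 | 1 2⟩,  ⟨3 | 0⟩,  ⟨3 | 1⟩ ×2,  ⟨3 | 1 1⟩,  ⟨3 | 1 2⟩ }


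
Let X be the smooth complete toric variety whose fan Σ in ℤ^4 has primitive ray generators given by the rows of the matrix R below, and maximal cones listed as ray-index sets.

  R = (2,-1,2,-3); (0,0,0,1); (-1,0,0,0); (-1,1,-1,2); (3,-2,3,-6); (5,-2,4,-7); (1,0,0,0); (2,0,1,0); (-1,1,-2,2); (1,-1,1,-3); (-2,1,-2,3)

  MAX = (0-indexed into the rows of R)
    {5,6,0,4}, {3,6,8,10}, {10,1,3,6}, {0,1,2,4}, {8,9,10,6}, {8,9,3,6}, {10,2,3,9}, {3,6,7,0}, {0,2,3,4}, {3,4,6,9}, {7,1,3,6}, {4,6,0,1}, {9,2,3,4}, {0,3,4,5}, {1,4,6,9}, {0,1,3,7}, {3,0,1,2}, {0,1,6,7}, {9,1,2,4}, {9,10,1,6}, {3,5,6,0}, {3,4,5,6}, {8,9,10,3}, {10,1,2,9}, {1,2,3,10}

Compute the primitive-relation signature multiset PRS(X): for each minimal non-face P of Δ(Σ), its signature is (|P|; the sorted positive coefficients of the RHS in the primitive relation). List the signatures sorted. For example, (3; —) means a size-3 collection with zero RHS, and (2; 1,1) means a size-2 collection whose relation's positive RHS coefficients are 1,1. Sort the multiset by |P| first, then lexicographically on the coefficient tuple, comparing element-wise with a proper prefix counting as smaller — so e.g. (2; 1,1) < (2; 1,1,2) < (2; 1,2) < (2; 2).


Σ has 24 primitive collections:

  • {0,10}:  v_{0} + v_{10} = 0  so sig = (2; —)
  • {2,6}:  v_{2} + v_{6} = 0  so sig = (2; —)
  • {0,9}:  v_{0} + v_{9} = v_{4}  so sig = (2; 1)
  • {4,10}:  v_{4} + v_{10} = v_{9}  so sig = (2; 1)
  • {1,8}:  v_{1} + v_{8} = v_{6} + v_{10}  so sig = (2; 1,1)
  • {7,9}:  v_{7} + v_{9} = v_{0} + v_{6}  so sig = (2; 1,1)
  • {0,8}:  v_{0} + v_{8} = v_{3} + v_{6} + v_{9}  so sig = (2; 1,1,1)
  • {2,5}:  v_{2} + v_{5} = v_{0} + v_{3} + v_{4}  so sig = (2; 1,1,1)
  • {2,7}:  v_{2} + v_{7} = v_{0} + v_{1} + v_{3}  so sig = (2; 1,1,1)
  • {2,8}:  v_{2} + v_{8} = v_{3} + v_{9} + v_{10}  so sig = (2; 1,1,1)
  • {5,10}:  v_{5} + v_{10} = v_{3} + v_{4} + v_{6}  so sig = (2; 1,1,1)
  • {7,10}:  v_{7} + v_{10} = v_{1} + v_{3} + v_{6}  so sig = (2; 1,1,1)
  • {4,8}:  v_{4} + v_{8} = v_{3} + v_{6} + 2·v_{9}  so sig = (2; 1,1,2)
  • {5,9}:  v_{5} + v_{9} = v_{3} + 2·v_{4} + v_{6}  so sig = (2; 1,1,2)
  • {5,8}:  v_{5} + v_{8} = 2·v_{3} + v_{4} + 2·v_{6} + v_{9}  so sig = (2; 1,1,2,2)
  • {1,5}:  v_{1} + v_{5} = 2·v_{0} + v_{6}  so sig = (2; 1,2)
  • {4,7}:  v_{4} + v_{7} = 2·v_{0} + v_{6}  so sig = (2; 1,2)
  • {7,8}:  v_{7} + v_{8} = v_{3} + 2·v_{6}  so sig = (2; 1,2)
  • {5,7}:  v_{5} + v_{7} = 3·v_{0} + v_{3} + 2·v_{6}  so sig = (2; 1,2,3)
  • {1,3,9}:  v_{1} + v_{3} + v_{9} = 0  so sig = (3; —)
  • {1,3,4}:  v_{1} + v_{3} + v_{4} = v_{0}  so sig = (3; 1)
  • {0,1,3,6}:  v_{0} + v_{1} + v_{3} + v_{6} = v_{7}  so sig = (4; 1)
  • {0,3,4,6}:  v_{0} + v_{3} + v_{4} + v_{6} = v_{5}  so sig = (4; 1)
  • {3,6,9,10}:  v_{3} + v_{6} + v_{9} + v_{10} = v_{8}  so sig = (4; 1)

Sorted signature multiset PRS(X):
    (2; —)
    (2; —)
    (2; 1)
    (2; 1)
    (2; 1,1)
    (2; 1,1)
    (2; 1,1,1)
    (2; 1,1,1)
    (2; 1,1,1)
    (2; 1,1,1)
    (2; 1,1,1)
    (2; 1,1,1)
    (2; 1,1,2)
    (2; 1,1,2)
    (2; 1,1,2,2)
    (2; 1,2)
    (2; 1,2)
    (2; 1,2)
    (2; 1,2,3)
    (3; —)
    (3; 1)
    (4; 1)
    (4; 1)
    (4; 1)


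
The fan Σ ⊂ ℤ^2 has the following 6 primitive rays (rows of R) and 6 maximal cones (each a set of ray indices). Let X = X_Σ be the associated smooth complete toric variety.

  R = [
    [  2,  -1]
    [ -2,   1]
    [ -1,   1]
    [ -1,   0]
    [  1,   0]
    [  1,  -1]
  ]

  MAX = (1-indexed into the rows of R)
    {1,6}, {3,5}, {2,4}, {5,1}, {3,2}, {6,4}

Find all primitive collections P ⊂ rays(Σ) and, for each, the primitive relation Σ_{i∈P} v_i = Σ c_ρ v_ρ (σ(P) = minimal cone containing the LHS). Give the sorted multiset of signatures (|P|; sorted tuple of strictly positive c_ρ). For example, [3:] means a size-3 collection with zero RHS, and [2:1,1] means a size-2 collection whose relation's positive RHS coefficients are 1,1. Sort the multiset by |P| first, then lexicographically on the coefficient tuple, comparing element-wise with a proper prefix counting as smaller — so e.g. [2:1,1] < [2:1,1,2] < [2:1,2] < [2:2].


Minimal non-faces — 9 found among 6 rays, 6 max cones:

  {1,2}:  v_{1} + v_{2} = 0  so sig = [2:]
  {3,6}:  v_{3} + v_{6} = 0  so sig = [2:]
  {4,5}:  v_{4} + v_{5} = 0  so sig = [2:]
  {1,3}:  v_{1} + v_{3} = v_{5}  so sig = [2:1]
  {1,4}:  v_{1} + v_{4} = v_{6}  so sig = [2:1]
  {2,5}:  v_{2} + v_{5} = v_{3}  so sig = [2:1]
  {2,6}:  v_{2} + v_{6} = v_{4}  so sig = [2:1]
  {3,4}:  v_{3} + v_{4} = v_{2}  so sig = [2:1]
  {5,6}:  v_{5} + v_{6} = v_{1}  so sig = [2:1]

Sorted signature multiset PRS(X):
    [2:]
    [2:]
    [2:]
    [2:1]
    [2:1]
    [2:1]
    [2:1]
    [2:1]
    [2:1]


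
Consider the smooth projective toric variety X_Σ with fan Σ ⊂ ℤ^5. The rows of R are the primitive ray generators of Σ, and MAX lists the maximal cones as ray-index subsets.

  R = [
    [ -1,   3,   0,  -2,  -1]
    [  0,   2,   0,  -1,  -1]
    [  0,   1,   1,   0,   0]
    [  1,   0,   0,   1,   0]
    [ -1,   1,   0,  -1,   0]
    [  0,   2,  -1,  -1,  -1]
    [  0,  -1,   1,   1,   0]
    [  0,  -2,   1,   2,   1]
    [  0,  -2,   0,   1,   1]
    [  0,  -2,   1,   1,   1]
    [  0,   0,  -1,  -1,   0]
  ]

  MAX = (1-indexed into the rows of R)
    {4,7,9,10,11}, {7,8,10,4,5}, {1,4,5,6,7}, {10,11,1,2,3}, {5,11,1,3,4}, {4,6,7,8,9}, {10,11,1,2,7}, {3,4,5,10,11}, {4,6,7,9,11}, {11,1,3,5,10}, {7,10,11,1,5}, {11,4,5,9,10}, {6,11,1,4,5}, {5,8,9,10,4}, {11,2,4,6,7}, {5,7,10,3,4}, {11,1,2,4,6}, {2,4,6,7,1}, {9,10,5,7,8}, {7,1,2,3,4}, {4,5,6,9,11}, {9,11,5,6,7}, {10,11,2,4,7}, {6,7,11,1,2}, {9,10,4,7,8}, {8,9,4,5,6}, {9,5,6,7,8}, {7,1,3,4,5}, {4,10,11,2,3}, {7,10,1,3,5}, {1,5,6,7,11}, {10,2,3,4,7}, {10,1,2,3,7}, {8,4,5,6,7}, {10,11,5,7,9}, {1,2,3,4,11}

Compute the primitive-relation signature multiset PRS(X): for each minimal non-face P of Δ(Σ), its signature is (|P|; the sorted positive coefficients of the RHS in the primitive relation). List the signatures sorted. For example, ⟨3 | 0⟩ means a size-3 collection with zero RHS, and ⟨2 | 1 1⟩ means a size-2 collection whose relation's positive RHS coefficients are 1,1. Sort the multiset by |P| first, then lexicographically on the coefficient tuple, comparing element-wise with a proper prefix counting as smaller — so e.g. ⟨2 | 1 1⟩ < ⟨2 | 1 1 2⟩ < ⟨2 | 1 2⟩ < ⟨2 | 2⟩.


Primitive collections (15):

  P={2,9}:  v_{2} + v_{9} = 0  so sig = ⟨2 | 0⟩
  P={6,10}:  v_{6} + v_{10} = 0  so sig = ⟨2 | 0⟩
  P={1,9}:  v_{1} + v_{9} = v_{5}  so sig = ⟨2 | 1⟩
  P={2,5}:  v_{2} + v_{5} = v_{1}  so sig = ⟨2 | 1⟩
  P={8,11}:  v_{8} + v_{11} = v_{9}  so sig = ⟨2 | 1⟩
  P={3,6}:  v_{3} + v_{6} = v_{1} + v_{4}  so sig = ⟨2 | 1 1⟩
  P={2,8}:  v_{2} + v_{8} = v_{4} + v_{5} + v_{7}  so sig = ⟨2 | 1 1 1⟩
  P={3,9}:  v_{3} + v_{9} = v_{4} + v_{5} + v_{10}  so sig = ⟨2 | 1 1 1⟩
  P={1,8}:  v_{1} + v_{8} = v_{4} + 2·v_{5} + v_{7}  so sig = ⟨2 | 1 1 2⟩
  P={3,8}:  v_{3} + v_{8} = 2·v_{4} + 2·v_{5} + v_{7} + v_{10}  so sig = ⟨2 | 1 1 2 2⟩
  P={1,4,10}:  v_{1} + v_{4} + v_{10} = v_{3}  so sig = ⟨3 | 1⟩
  P={3,7,11}:  v_{3} + v_{7} + v_{11} = v_{2} + v_{10}  so sig = ⟨3 | 1 1⟩
  P={4,5,7,11}:  v_{4} + v_{5} + v_{7} + v_{11} = 0  so sig = ⟨4 | 0⟩
  P={1,4,7,11}:  v_{1} + v_{4} + v_{7} + v_{11} = v_{2}  so sig = ⟨4 | 1⟩
  P={4,5,7,9}:  v_{4} + v_{5} + v_{7} + v_{9} = v_{8}  so sig = ⟨4 | 1⟩

Signatures (|P|; sorted positive RHS coefficients), sorted:
[⟨2 | 0⟩, ⟨2 | 0⟩, ⟨2 | 1⟩, ⟨2 | 1⟩, ⟨2 | 1⟩, ⟨2 | 1 1⟩, ⟨2 | 1 1 1⟩, ⟨2 | 1 1 1⟩, ⟨2 | 1 1 2⟩, ⟨2 | 1 1 2 2⟩, ⟨3 | 1⟩, ⟨3 | 1 1⟩, ⟨4 | 0⟩, ⟨4 | 1⟩, ⟨4 | 1⟩]


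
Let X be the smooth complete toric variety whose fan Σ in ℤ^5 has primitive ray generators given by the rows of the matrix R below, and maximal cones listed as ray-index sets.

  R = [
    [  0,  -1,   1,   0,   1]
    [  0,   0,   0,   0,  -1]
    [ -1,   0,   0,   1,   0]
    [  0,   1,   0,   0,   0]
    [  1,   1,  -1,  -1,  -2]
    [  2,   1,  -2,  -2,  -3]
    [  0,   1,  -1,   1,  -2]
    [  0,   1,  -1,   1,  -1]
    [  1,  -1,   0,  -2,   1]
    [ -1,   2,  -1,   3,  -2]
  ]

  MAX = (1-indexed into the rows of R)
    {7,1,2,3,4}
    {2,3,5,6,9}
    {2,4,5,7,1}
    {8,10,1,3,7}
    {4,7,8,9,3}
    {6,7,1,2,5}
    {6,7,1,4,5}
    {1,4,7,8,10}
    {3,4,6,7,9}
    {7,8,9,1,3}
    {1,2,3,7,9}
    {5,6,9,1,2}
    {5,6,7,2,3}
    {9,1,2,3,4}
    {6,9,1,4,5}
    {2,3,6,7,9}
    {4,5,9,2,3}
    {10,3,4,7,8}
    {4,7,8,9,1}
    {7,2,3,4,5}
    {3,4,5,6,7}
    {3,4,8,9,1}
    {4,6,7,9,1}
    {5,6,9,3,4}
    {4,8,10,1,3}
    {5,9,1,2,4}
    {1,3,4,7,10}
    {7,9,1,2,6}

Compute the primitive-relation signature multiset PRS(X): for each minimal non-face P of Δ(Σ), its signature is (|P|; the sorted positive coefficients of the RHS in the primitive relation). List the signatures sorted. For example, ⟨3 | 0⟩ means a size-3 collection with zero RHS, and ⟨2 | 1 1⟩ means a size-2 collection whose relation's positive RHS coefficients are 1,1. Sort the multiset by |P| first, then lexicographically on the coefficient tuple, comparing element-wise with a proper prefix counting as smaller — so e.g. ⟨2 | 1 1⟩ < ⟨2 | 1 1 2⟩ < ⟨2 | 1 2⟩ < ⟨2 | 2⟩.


|primitive collections| = 14. Relations:

  P = {2,8}:  v_{2} + v_{8} = v_{7}  ⟹  sig = ⟨2 | 1⟩
  P = {9,10}:  v_{9} + v_{10} = v_{8}  ⟹  sig = ⟨2 | 1⟩
  P = {2,10}:  v_{2} + v_{10} = v_{1} + v_{3} + v_{4} + 2·v_{7}  ⟹  sig = ⟨2 | 1 1 1 2⟩
  P = {5,8}:  v_{5} + v_{8} = v_{4} + 2·v_{7} + v_{9}  ⟹  sig = ⟨2 | 1 1 2⟩
  P = {6,10}:  v_{6} + v_{10} = v_{4} + 3·v_{7} + v_{9}  ⟹  sig = ⟨2 | 1 1 3⟩
  P = {5,10}:  v_{5} + v_{10} = v_{4} + 2·v_{7}  ⟹  sig = ⟨2 | 1 2⟩
  P = {6,8}:  v_{6} + v_{8} = v_{4} + 3·v_{7} + 2·v_{9}  ⟹  sig = ⟨2 | 1 2 3⟩
  P = {1,3,5}:  v_{1} + v_{3} + v_{5} = v_{2}  ⟹  sig = ⟨3 | 1⟩
  P = {5,7,9}:  v_{5} + v_{7} + v_{9} = v_{6}  ⟹  sig = ⟨3 | 1⟩
  P = {1,3,6}:  v_{1} + v_{3} + v_{6} = v_{2} + v_{7} + v_{9}  ⟹  sig = ⟨3 | 1 1 1⟩
  P = {2,4,6}:  v_{2} + v_{4} + v_{6} = 2·v_{5}  ⟹  sig = ⟨3 | 2⟩
  P = {2,4,7,9}:  v_{2} + v_{4} + v_{7} + v_{9} = v_{5}  ⟹  sig = ⟨4 | 1⟩
  P = {1,3,4,7,9}:  v_{1} + v_{3} + v_{4} + v_{7} + v_{9} = 0  ⟹  sig = ⟨5 | 0⟩
  P = {1,3,4,7,8}:  v_{1} + v_{3} + v_{4} + v_{7} + v_{8} = v_{10}  ⟹  sig = ⟨5 | 1⟩

Sorted signature multiset PRS(X):
    |P|=2: 7 collections, coeffs (1), (1), (1,1,1,2), (1,1,2), (1,1,3), (1,2), (1,2,3)
    |P|=3: 4 collections, coeffs (1), (1), (1,1,1), (2)
    |P|=4: 1 collection, coeffs (1)
    |P|=5: 2 collections, coeffs (), (1)


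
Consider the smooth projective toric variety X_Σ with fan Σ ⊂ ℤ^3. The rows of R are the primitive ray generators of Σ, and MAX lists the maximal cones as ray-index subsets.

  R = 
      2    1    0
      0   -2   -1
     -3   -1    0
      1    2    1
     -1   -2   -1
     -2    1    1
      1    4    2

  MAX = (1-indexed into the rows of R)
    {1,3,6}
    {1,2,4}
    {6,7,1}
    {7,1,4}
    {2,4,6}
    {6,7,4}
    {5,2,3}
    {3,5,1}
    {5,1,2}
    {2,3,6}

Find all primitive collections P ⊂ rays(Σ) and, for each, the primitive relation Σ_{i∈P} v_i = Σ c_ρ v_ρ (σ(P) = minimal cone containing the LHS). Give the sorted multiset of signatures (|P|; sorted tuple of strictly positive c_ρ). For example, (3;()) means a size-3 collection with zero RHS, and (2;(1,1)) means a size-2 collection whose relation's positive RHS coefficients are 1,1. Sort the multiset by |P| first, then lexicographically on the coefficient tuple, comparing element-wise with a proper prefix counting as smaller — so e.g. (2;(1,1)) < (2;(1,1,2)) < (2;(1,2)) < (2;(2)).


The 9 primitive collections of Σ (r=7, n=3):

  • {4,5}:  v_{4} + v_{5} = 0  so sig = (2;())
  • {2,7}:  v_{2} + v_{7} = v_{4}  so sig = (2;(1))
  • {3,4}:  v_{3} + v_{4} = v_{6}  so sig = (2;(1))
  • {5,6}:  v_{5} + v_{6} = v_{3}  so sig = (2;(1))
  • {5,7}:  v_{5} + v_{7} = v_{1} + v_{6}  so sig = (2;(1,1))
  • {3,7}:  v_{3} + v_{7} = v_{1} + 2·v_{6}  so sig = (2;(1,2))
  • {1,2,6}:  v_{1} + v_{2} + v_{6} = 0  so sig = (3;())
  • {1,2,3}:  v_{1} + v_{2} + v_{3} = v_{5}  so sig = (3;(1))
  • {1,4,6}:  v_{1} + v_{4} + v_{6} = v_{7}  so sig = (3;(1))

Hence PRS(X_Σ) =
    (2;())
    (2;(1))
    (2;(1))
    (2;(1))
    (2;(1,1))
    (2;(1,2))
    (3;())
    (3;(1))
    (3;(1))


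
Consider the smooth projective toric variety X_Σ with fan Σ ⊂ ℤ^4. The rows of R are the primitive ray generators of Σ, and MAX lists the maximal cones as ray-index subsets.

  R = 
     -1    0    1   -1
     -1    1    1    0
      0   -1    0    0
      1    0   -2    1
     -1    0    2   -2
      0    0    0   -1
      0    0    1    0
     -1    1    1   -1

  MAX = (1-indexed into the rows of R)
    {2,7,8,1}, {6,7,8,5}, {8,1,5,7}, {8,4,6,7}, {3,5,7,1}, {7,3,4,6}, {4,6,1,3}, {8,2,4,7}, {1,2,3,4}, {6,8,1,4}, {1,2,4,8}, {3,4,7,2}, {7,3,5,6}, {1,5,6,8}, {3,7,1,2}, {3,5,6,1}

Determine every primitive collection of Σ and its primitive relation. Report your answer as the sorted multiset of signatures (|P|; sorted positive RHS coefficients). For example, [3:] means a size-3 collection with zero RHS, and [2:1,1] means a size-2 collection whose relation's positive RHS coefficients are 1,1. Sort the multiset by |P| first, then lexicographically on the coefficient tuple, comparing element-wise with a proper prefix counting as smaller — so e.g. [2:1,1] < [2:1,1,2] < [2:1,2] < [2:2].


Δ(Σ) — 8 vertices, 6 min non-faces:

  {2,6}:  v_{2} + v_{6} = v_{8} — sig = [2:1]
  {3,8}:  v_{3} + v_{8} = v_{1} — sig = [2:1]
  {4,5}:  v_{4} + v_{5} = v_{6} — sig = [2:1]
  {2,5}:  v_{2} + v_{5} = v_{1} + v_{7} + v_{8} — sig = [2:1,1,1]
  {1,4,7}:  v_{1} + v_{4} + v_{7} = 0 — sig = [3:]
  {1,6,7}:  v_{1} + v_{6} + v_{7} = v_{5} — sig = [3:1]

Signatures (|P|; sorted positive RHS coefficients), sorted:
{ [2:1] ×3,  [2:1,1,1],  [3:],  [3:1] }


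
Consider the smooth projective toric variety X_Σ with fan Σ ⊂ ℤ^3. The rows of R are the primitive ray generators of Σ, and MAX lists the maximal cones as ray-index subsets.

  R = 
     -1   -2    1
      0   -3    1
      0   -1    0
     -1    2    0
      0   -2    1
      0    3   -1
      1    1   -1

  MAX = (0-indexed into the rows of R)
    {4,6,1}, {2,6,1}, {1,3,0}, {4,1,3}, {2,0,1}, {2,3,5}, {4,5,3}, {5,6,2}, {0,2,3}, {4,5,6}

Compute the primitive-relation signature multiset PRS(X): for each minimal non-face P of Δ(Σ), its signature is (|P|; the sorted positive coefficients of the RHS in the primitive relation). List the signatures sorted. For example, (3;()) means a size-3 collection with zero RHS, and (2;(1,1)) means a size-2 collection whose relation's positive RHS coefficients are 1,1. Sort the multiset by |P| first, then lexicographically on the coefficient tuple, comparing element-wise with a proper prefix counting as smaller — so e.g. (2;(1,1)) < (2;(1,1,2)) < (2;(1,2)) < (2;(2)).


Primitive collections (7):

  P = {1,5}:  v_{1} + v_{5} = 0 — sig = (2;())
  P = {0,6}:  v_{0} + v_{6} = v_{2} — sig = (2;(1))
  P = {2,4}:  v_{2} + v_{4} = v_{1} — sig = (2;(1))
  P = {3,6}:  v_{3} + v_{6} = v_{5} — sig = (2;(1))
  P = {0,5}:  v_{0} + v_{5} = v_{2} + v_{3} — sig = (2;(1,1))
  P = {0,4}:  v_{0} + v_{4} = 2·v_{1} + v_{3} — sig = (2;(1,2))
  P = {1,2,3}:  v_{1} + v_{2} + v_{3} = v_{0} — sig = (3;(1))

Sorted signature multiset PRS(X):
{ (2;()),  (2;(1)) ×3,  (2;(1,1)),  (2;(1,2)),  (3;(1)) }


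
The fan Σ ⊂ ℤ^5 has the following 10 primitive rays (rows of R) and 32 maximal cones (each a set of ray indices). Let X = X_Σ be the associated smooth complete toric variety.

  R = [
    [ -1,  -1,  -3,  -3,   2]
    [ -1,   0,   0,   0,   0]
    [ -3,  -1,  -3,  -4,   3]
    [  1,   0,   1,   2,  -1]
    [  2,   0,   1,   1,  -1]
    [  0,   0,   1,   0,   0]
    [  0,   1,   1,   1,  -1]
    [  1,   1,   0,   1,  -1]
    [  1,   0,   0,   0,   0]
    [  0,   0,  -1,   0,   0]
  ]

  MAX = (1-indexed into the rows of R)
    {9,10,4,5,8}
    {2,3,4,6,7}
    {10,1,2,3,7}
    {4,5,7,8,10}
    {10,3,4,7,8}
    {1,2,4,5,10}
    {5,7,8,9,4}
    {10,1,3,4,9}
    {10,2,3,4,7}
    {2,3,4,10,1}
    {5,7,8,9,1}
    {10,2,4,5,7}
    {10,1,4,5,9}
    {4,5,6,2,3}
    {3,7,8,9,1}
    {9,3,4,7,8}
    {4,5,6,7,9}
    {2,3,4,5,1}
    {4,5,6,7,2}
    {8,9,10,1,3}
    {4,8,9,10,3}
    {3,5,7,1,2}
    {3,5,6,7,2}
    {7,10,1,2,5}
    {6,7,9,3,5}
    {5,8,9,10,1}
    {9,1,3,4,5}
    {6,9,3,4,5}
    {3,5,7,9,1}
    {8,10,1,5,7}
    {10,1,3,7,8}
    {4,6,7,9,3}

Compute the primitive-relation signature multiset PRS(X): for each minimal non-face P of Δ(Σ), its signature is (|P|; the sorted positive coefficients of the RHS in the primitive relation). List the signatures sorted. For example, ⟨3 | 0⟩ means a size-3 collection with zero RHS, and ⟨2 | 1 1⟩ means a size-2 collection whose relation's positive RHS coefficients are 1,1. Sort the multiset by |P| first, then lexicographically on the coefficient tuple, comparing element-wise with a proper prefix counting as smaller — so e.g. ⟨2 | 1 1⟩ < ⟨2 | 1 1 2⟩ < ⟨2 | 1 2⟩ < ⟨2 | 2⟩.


Δ(Σ) — 10 vertices, 11 min non-faces:

  {2,9}:  v_{2} + v_{9} = 0  ⇒ sig = ⟨2 | 0⟩
  {6,10}:  v_{6} + v_{10} = 0  ⇒ sig = ⟨2 | 0⟩
  {1,6}:  v_{1} + v_{6} = v_{3} + v_{5}  ⇒ sig = ⟨2 | 1 1⟩
  {2,8}:  v_{2} + v_{8} = v_{7} + v_{10}  ⇒ sig = ⟨2 | 1 1⟩
  {6,8}:  v_{6} + v_{8} = v_{7} + v_{9}  ⇒ sig = ⟨2 | 1 1⟩
  {1,4,7}:  v_{1} + v_{4} + v_{7} = v_{10}  ⇒ sig = ⟨3 | 1⟩
  {3,5,10}:  v_{3} + v_{5} + v_{10} = v_{1}  ⇒ sig = ⟨3 | 1⟩
  {7,9,10}:  v_{7} + v_{9} + v_{10} = v_{8}  ⇒ sig = ⟨3 | 1⟩
  {3,5,8}:  v_{3} + v_{5} + v_{8} = v_{1} + v_{7} + v_{9}  ⇒ sig = ⟨3 | 1 1 1⟩
  {1,4,8}:  v_{1} + v_{4} + v_{8} = v_{9} + 2·v_{10}  ⇒ sig = ⟨3 | 1 2⟩
  {3,4,5,7}:  v_{3} + v_{4} + v_{5} + v_{7} = 0  ⇒ sig = ⟨4 | 0⟩

so the primitive-relation signature multiset is
    ⟨2 | 0⟩
    ⟨2 | 0⟩
    ⟨2 | 1 1⟩
    ⟨2 | 1 1⟩
    ⟨2 | 1 1⟩
    ⟨3 | 1⟩
    ⟨3 | 1⟩
    ⟨3 | 1⟩
    ⟨3 | 1 1 1⟩
    ⟨3 | 1 2⟩
    ⟨4 | 0⟩
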